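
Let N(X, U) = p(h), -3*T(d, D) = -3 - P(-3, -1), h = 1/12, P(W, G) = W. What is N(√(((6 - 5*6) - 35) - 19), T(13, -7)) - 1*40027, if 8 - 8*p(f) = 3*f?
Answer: -1280833/32 ≈ -40026.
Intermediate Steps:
h = 1/12 ≈ 0.083333
p(f) = 1 - 3*f/8
T(d, D) = 0 (T(d, D) = -(-3 - 1*(-3))/3 = -(-3 + 3)/3 = -⅓*0 = 0)
N(X, U) = 31/32 (N(X, U) = 1 - 3/8*1/12 = 1 - 1/32 = 31/32)
N(√(((6 - 5*6) - 35) - 19), T(13, -7)) - 1*40027 = 31/32 - 1*40027 = 31/32 - 40027 = -1280833/32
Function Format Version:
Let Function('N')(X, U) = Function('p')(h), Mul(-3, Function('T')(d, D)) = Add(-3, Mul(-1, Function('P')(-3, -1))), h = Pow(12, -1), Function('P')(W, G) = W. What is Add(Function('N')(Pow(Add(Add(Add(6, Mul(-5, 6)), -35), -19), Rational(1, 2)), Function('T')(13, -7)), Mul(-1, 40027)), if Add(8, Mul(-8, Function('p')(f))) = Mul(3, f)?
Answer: Rational(-1280833, 32) ≈ -40026.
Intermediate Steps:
h = Rational(1, 12) ≈ 0.083333
Function('p')(f) = Add(1, Mul(Rational(-3, 8), f)) (Function('p')(f) = Add(1, Mul(Rational(-1, 8), Mul(3, f))) = Add(1, Mul(Rational(-3, 8), f)))
Function('T')(d, D) = 0 (Function('T')(d, D) = Mul(Rational(-1, 3), Add(-3, Mul(-1, -3))) = Mul(Rational(-1, 3), Add(-3, 3)) = Mul(Rational(-1, 3), 0) = 0)
Function('N')(X, U) = Rational(31, 32) (Function('N')(X, U) = Add(1, Mul(Rational(-3, 8), Rational(1, 12))) = Add(1, Rational(-1, 32)) = Rational(31, 32))
Add(Function('N')(Pow(Add(Add(Add(6, Mul(-5, 6)), -35), -19), Rational(1, 2)), Function('T')(13, -7)), Mul(-1, 40027)) = Add(Rational(31, 32), Mul(-1, 40027)) = Add(Rational(31, 32), -40027) = Rational(-1280833, 32)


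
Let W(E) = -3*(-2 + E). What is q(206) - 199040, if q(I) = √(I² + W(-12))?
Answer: -199040 + √42478 ≈ -1.9883e+5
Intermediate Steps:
W(E) = 6 - 3*E
q(I) = √(42 + I²) (q(I) = √(I² + (6 - 3*(-12))) = √(I² + (6 + 36)) = √(I² + 42) = √(42 + I²))
q(206) - 199040 = √(42 + 206²) - 199040 = √(42 + 42436) - 199040 = √42478 - 199040 = -199040 + √42478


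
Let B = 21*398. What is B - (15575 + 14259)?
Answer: -21476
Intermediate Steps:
B = 8358
B - (15575 + 14259) = 8358 - (15575 + 14259) = 8358 - 1*29834 = 8358 - 29834 = -21476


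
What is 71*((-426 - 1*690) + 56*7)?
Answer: -51404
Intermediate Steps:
71*((-426 - 1*690) + 56*7) = 71*((-426 - 690) + 392) = 71*(-1116 + 392) = 71*(-724) = -51404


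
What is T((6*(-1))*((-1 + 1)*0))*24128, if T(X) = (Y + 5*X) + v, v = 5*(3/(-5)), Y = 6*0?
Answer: -72384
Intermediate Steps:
Y = 0
v = -3 (v = 5*(3*(-1/5)) = 5*(-3/5) = -3)
T(X) = -3 + 5*X (T(X) = (0 + 5*X) - 3 = 5*X - 3 = -3 + 5*X)
T((6*(-1))*((-1 + 1)*0))*24128 = (-3 + 5*((6*(-1))*((-1 + 1)*0)))*24128 = (-3 + 5*(-0*0))*24128 = (-3 + 5*(-6*0))*24128 = (-3 + 5*0)*24128 = (-3 + 0)*24128 = -3*24128 = -72384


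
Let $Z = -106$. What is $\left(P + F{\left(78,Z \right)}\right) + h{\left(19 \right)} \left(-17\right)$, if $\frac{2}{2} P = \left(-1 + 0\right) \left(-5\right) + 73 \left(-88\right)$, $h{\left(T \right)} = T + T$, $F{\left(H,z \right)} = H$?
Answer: $-6987$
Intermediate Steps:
$h{\left(T \right)} = 2 T$
$P = -6419$ ($P = \left(-1 + 0\right) \left(-5\right) + 73 \left(-88\right) = \left(-1\right) \left(-5\right) - 6424 = 5 - 6424 = -6419$)
$\left(P + F{\left(78,Z \right)}\right) + h{\left(19 \right)} \left(-17\right) = \left(-6419 + 78\right) + 2 \cdot 19 \left(-17\right) = -6341 + 38 \left(-17\right) = -6341 - 646 = -6987$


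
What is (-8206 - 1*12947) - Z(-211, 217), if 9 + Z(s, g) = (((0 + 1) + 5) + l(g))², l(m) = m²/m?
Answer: -70873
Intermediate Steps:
l(m) = m
Z(s, g) = -9 + (6 + g)² (Z(s, g) = -9 + (((0 + 1) + 5) + g)² = -9 + ((1 + 5) + g)² = -9 + (6 + g)²)
(-8206 - 1*12947) - Z(-211, 217) = (-8206 - 1*12947) - (-9 + (6 + 217)²) = (-8206 - 12947) - (-9 + 223²) = -21153 - (-9 + 49729) = -21153 - 1*49720 = -21153 - 49720 = -70873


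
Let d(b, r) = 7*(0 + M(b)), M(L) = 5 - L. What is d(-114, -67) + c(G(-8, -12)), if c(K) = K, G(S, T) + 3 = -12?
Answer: 818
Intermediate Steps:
d(b, r) = 35 - 7*b (d(b, r) = 7*(0 + (5 - b)) = 7*(5 - b) = 35 - 7*b)
G(S, T) = -15 (G(S, T) = -3 - 12 = -15)
d(-114, -67) + c(G(-8, -12)) = (35 - 7*(-114)) - 15 = (35 + 798) - 15 = 833 - 15 = 818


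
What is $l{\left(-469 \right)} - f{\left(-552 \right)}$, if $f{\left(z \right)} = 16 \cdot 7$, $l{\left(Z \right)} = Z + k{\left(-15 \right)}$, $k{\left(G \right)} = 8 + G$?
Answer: $-588$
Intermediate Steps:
$l{\left(Z \right)} = -7 + Z$ ($l{\left(Z \right)} = Z + \left(8 - 15\right) = Z - 7 = -7 + Z$)
$f{\left(z \right)} = 112$
$l{\left(-469 \right)} - f{\left(-552 \right)} = \left(-7 - 469\right) - 112 = -476 - 112 = -588$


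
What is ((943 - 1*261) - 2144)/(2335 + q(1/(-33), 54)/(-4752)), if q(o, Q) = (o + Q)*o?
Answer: -7565744736/12083458661 ≈ -0.62612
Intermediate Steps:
q(o, Q) = o*(Q + o) (q(o, Q) = (Q + o)*o = o*(Q + o))
((943 - 1*261) - 2144)/(2335 + q(1/(-33), 54)/(-4752)) = ((943 - 1*261) - 2144)/(2335 + ((54 + 1/(-33))/(-33))/(-4752)) = ((943 - 261) - 2144)/(2335 - (54 - 1/33)/33*(-1/4752)) = (682 - 2144)/(2335 - 1/33*1781/33*(-1/4752)) = -1462/(2335 - 1781/1089*(-1/4752)) = -1462/(2335 + 1781/5174928) = -1462/12083458661/5174928 = -1462*5174928/12083458661 = -7565744736/12083458661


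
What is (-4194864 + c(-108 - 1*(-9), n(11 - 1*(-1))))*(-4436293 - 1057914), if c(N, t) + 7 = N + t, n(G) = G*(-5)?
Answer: 23048363191210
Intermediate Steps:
n(G) = -5*G
c(N, t) = -7 + N + t (c(N, t) = -7 + (N + t) = -7 + N + t)
(-4194864 + c(-108 - 1*(-9), n(11 - 1*(-1))))*(-4436293 - 1057914) = (-4194864 + (-7 + (-108 - 1*(-9)) - 5*(11 - 1*(-1))))*(-4436293 - 1057914) = (-4194864 + (-7 + (-108 + 9) - 5*(11 + 1)))*(-5494207) = (-4194864 + (-7 - 99 - 5*12))*(-5494207) = (-4194864 + (-7 - 99 - 60))*(-5494207) = (-4194864 - 166)*(-5494207) = -4195030*(-5494207) = 23048363191210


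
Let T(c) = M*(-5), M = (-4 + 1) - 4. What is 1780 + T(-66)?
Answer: 1815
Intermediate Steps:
M = -7 (M = -3 - 4 = -7)
T(c) = 35 (T(c) = -7*(-5) = 35)
1780 + T(-66) = 1780 + 35 = 1815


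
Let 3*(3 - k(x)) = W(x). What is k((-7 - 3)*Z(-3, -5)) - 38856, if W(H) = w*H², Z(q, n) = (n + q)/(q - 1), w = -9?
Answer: -37653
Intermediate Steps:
Z(q, n) = (n + q)/(-1 + q)
W(H) = -9*H²
k(x) = 3 + 3*x² (k(x) = 3 - (-3)*x² = 3 + 3*x²)
k((-7 - 3)*Z(-3, -5)) - 38856 = (3 + 3*((-7 - 3)*((-5 - 3)/(-1 - 3)))²) - 38856 = (3 + 3*(-10*(-8)/(-4))²) - 38856 = (3 + 3*(-(-5)*(-8)/2)²) - 38856 = (3 + 3*(-10*2)²) - 38856 = (3 + 3*(-20)²) - 38856 = (3 + 3*400) - 38856 = (3 + 1200) - 38856 = 1203 - 38856 = -37653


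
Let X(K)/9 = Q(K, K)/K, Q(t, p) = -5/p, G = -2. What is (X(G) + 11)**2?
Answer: 1/16 ≈ 0.062500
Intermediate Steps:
X(K) = -45/K**2 (X(K) = 9*((-5/K)/K) = 9*(-5/K**2) = -45/K**2)
(X(G) + 11)**2 = (-45/(-2)**2 + 11)**2 = (-45*1/4 + 11)**2 = (-45/4 + 11)**2 = (-1/4)**2 = 1/16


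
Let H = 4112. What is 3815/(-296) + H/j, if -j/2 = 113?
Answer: -1039671/33448 ≈ -31.083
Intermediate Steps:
j = -226 (j = -2*113 = -226)
3815/(-296) + H/j = 3815/(-296) + 4112/(-226) = 3815*(-1/296) + 4112*(-1/226) = -3815/296 - 2056/113 = -1039671/33448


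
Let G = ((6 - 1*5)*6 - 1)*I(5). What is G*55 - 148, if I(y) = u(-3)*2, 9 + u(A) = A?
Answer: -6748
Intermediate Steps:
u(A) = -9 + A
I(y) = -24 (I(y) = (-9 - 3)*2 = -12*2 = -24)
G = -120 (G = ((6 - 1*5)*6 - 1)*(-24) = ((6 - 5)*6 - 1)*(-24) = (1*6 - 1)*(-24) = (6 - 1)*(-24) = 5*(-24) = -120)
G*55 - 148 = -120*55 - 148 = -6600 - 148 = -6748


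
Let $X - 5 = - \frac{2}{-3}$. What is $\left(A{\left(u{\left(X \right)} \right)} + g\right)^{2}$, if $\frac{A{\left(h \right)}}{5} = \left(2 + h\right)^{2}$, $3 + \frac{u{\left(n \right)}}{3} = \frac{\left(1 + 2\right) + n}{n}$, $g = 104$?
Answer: $\frac{1479248521}{83521} \approx 17711.0$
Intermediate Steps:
$X = \frac{17}{3}$ ($X = 5 - \frac{2}{-3} = 5 - - \frac{2}{3} = 5 + \frac{2}{3} = \frac{17}{3} \approx 5.6667$)
$u{\left(n \right)} = -9 + \frac{3 \left(3 + n\right)}{n}$ ($u{\left(n \right)} = -9 + 3 \frac{\left(1 + 2\right) + n}{n} = -9 + 3 \frac{3 + n}{n} = -9 + \frac{3 \left(3 + n\right)}{n}$)
$A{\left(h \right)} = 5 \left(2 + h\right)^{2}$
$\left(A{\left(u{\left(X \right)} \right)} + g\right)^{2} = \left(5 \left(2 - \left(6 - \frac{9}{\frac{17}{3}}\right)\right)^{2} + 104\right)^{2} = \left(5 \left(2 + \left(-6 + 9 \cdot \frac{3}{17}\right)\right)^{2} + 104\right)^{2} = \left(5 \left(2 + \left(-6 + \frac{27}{17}\right)\right)^{2} + 104\right)^{2} = \left(5 \left(2 - \frac{75}{17}\right)^{2} + 104\right)^{2} = \left(5 \left(- \frac{41}{17}\right)^{2} + 104\right)^{2} = \left(5 \cdot \frac{1681}{289} + 104\right)^{2} = \left(\frac{8405}{289} + 104\right)^{2} = \left(\frac{38461}{289}\right)^{2} = \frac{1479248521}{83521}$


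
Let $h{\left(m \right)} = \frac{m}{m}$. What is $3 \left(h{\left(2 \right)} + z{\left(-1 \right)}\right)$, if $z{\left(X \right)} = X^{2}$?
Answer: $6$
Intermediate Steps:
$h{\left(m \right)} = 1$
$3 \left(h{\left(2 \right)} + z{\left(-1 \right)}\right) = 3 \left(1 + \left(-1\right)^{2}\right) = 3 \left(1 + 1\right) = 3 \cdot 2 = 6$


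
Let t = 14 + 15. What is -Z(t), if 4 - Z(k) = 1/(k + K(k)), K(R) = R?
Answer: -231/58 ≈ -3.9828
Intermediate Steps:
t = 29
Z(k) = 4 - 1/(2*k) (Z(k) = 4 - 1/(k + k) = 4 - 1/(2*k))
-Z(t) = -(4 - ½/29) = -(4 - ½*1/29) = -(4 - 1/58) = -1*231/58 = -231/58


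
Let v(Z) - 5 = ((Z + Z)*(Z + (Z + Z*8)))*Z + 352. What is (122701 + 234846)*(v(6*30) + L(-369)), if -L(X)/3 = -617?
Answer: 41705071543776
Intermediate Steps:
L(X) = 1851 (L(X) = -3*(-617) = 1851)
v(Z) = 357 + 20*Z³ (v(Z) = 5 + (((Z + Z)*(Z + (Z + Z*8)))*Z + 352) = 5 + (((2*Z)*(Z + (Z + 8*Z)))*Z + 352) = 5 + (((2*Z)*(Z + 9*Z))*Z + 352) = 5 + (((2*Z)*(10*Z))*Z + 352) = 5 + ((20*Z²)*Z + 352) = 5 + (20*Z³ + 352) = 5 + (352 + 20*Z³) = 357 + 20*Z³)
(122701 + 234846)*(v(6*30) + L(-369)) = (122701 + 234846)*((357 + 20*(6*30)³) + 1851) = 357547*((357 + 20*180³) + 1851) = 357547*((357 + 20*5832000) + 1851) = 357547*((357 + 116640000) + 1851) = 357547*(116640357 + 1851) = 357547*116642208 = 41705071543776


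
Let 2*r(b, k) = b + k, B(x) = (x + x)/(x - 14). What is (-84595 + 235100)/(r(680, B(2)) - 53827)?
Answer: -903030/320923 ≈ -2.8139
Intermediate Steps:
B(x) = 2*x/(-14 + x) (B(x) = (2*x)/(-14 + x) = 2*x/(-14 + x))
r(b, k) = b/2 + k/2 (r(b, k) = (b + k)/2 = b/2 + k/2)
(-84595 + 235100)/(r(680, B(2)) - 53827) = (-84595 + 235100)/(((½)*680 + (2*2/(-14 + 2))/2) - 53827) = 150505/((340 + (2*2/(-12))/2) - 53827) = 150505/((340 + (2*2*(-1/12))/2) - 53827) = 150505/((340 + (½)*(-⅓)) - 53827) = 150505/((340 - ⅙) - 53827) = 150505/(2039/6 - 53827) = 150505/(-320923/6) = 150505*(-6/320923) = -903030/320923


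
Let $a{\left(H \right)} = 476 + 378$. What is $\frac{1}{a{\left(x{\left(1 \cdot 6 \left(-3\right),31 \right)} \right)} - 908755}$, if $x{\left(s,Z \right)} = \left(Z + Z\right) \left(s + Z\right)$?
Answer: $- \frac{1}{907901} \approx -1.1014 \cdot 10^{-6}$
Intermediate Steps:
$x{\left(s,Z \right)} = 2 Z \left(Z + s\right)$
$a{\left(H \right)} = 854$
$\frac{1}{a{\left(x{\left(1 \cdot 6 \left(-3\right),31 \right)} \right)} - 908755} = \frac{1}{854 - 908755} = \frac{1}{-907901} = - \frac{1}{907901}$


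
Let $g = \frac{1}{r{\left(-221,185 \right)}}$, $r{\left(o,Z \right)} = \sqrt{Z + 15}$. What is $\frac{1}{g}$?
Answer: $10 \sqrt{2} \approx 14.142$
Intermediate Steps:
$r{\left(o,Z \right)} = \sqrt{15 + Z}$
$g = \frac{\sqrt{2}}{20}$ ($g = \frac{1}{\sqrt{15 + 185}} = \frac{1}{\sqrt{200}} = \frac{1}{10 \sqrt{2}} = \frac{\sqrt{2}}{20} \approx 0.070711$)
$\frac{1}{g} = \frac{1}{\frac{1}{20} \sqrt{2}} = 10 \sqrt{2}$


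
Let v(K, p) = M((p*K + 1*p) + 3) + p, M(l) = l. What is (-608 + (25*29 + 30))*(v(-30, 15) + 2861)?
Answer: 359268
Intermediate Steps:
v(K, p) = 3 + 2*p + K*p (v(K, p) = ((p*K + 1*p) + 3) + p = ((K*p + p) + 3) + p = ((p + K*p) + 3) + p = (3 + p + K*p) + p = 3 + 2*p + K*p)
(-608 + (25*29 + 30))*(v(-30, 15) + 2861) = (-608 + (25*29 + 30))*((3 + 2*15 - 30*15) + 2861) = (-608 + (725 + 30))*((3 + 30 - 450) + 2861) = (-608 + 755)*(-417 + 2861) = 147*2444 = 359268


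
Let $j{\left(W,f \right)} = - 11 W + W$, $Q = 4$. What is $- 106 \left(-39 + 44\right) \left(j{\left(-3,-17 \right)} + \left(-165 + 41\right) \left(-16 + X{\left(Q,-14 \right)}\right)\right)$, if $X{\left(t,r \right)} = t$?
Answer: $-804540$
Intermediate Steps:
$j{\left(W,f \right)} = - 10 W$
$- 106 \left(-39 + 44\right) \left(j{\left(-3,-17 \right)} + \left(-165 + 41\right) \left(-16 + X{\left(Q,-14 \right)}\right)\right) = - 106 \left(-39 + 44\right) \left(\left(-10\right) \left(-3\right) + \left(-165 + 41\right) \left(-16 + 4\right)\right) = - 106 \cdot 5 \left(30 - -1488\right) = - 106 \cdot 5 \left(30 + 1488\right) = - 106 \cdot 5 \cdot 1518 = \left(-106\right) 7590 = -804540$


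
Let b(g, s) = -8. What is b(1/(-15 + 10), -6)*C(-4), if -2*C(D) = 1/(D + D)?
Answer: -1/2 ≈ -0.50000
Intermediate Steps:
C(D) = -1/(4*D) (C(D) = -1/(2*(D + D)) = -1/(2*D)/2 = -1/(4*D))
b(1/(-15 + 10), -6)*C(-4) = -(-2)/(-4) = -(-2)*(-1)/4 = -8*1/16 = -1/2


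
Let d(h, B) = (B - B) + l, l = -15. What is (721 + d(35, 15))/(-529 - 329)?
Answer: -353/429 ≈ -0.82284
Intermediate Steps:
d(h, B) = -15 (d(h, B) = (B - B) - 15 = 0 - 15 = -15)
(721 + d(35, 15))/(-529 - 329) = (721 - 15)/(-529 - 329) = 706/(-858) = 706*(-1/858) = -353/429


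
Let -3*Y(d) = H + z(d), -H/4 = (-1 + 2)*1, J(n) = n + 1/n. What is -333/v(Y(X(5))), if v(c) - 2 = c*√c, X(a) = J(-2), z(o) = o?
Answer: 143856/1333 - 25974*√78/1333 ≈ -64.171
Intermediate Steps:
X(a) = -5/2 (X(a) = -2 + 1/(-2) = -2 - ½ = -5/2)
H = -4 (H = -4*(-1 + 2) = -4 ≈ -4.0000)
Y(d) = 4/3 - d/3 (Y(d) = -(-4 + d)/3 = 4/3 - d/3)
v(c) = 2 + c^(3/2) (v(c) = 2 + c*√c = 2 + c^(3/2))
-333/v(Y(X(5))) = -333/(2 + (4/3 - ⅓*(-5/2))^(3/2)) = -333/(2 + (4/3 + ⅚)^(3/2)) = -333/(2 + (13/6)^(3/2)) = -333/(2 + 13*√78/36)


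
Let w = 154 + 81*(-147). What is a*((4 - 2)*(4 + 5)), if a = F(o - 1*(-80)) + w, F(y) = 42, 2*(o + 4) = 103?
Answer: -210798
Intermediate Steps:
o = 95/2 (o = -4 + (1/2)*103 = -4 + 103/2 = 95/2 ≈ 47.500)
w = -11753 (w = 154 - 11907 = -11753)
a = -11711 (a = 42 - 11753 = -11711)
a*((4 - 2)*(4 + 5)) = -11711*(4 - 2)*(4 + 5) = -23422*9 = -11711*18 = -210798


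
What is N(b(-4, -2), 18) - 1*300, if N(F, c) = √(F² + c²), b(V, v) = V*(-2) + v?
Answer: -300 + 6*√10 ≈ -281.03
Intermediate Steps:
b(V, v) = v - 2*V (b(V, v) = -2*V + v = v - 2*V)
N(b(-4, -2), 18) - 1*300 = √((-2 - 2*(-4))² + 18²) - 1*300 = √((-2 + 8)² + 324) - 300 = √(6² + 324) - 300 = √(36 + 324) - 300 = √360 - 300 = 6*√10 - 300 = -300 + 6*√10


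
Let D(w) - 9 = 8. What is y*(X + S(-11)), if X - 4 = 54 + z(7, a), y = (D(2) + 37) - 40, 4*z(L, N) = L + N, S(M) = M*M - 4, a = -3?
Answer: 2464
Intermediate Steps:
D(w) = 17 (D(w) = 9 + 8 = 17)
S(M) = -4 + M² (S(M) = M² - 4 = -4 + M²)
z(L, N) = L/4 + N/4 (z(L, N) = (L + N)/4 = L/4 + N/4)
y = 14 (y = (17 + 37) - 40 = 54 - 40 = 14)
X = 59 (X = 4 + (54 + ((¼)*7 + (¼)*(-3))) = 4 + (54 + (7/4 - ¾)) = 4 + (54 + 1) = 4 + 55 = 59)
y*(X + S(-11)) = 14*(59 + (-4 + (-11)²)) = 14*(59 + (-4 + 121)) = 14*(59 + 117) = 14*176 = 2464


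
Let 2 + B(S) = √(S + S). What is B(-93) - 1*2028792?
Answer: -2028794 + I*√186 ≈ -2.0288e+6 + 13.638*I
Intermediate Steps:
B(S) = -2 + √2*√S (B(S) = -2 + √(S + S) = -2 + √(2*S) = -2 + √2*√S)
B(-93) - 1*2028792 = (-2 + √2*√(-93)) - 1*2028792 = (-2 + √2*(I*√93)) - 2028792 = (-2 + I*√186) - 2028792 = -2028794 + I*√186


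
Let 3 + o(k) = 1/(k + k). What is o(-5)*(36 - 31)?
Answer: -31/2 ≈ -15.500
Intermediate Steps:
o(k) = -3 + 1/(2*k) (o(k) = -3 + 1/(k + k) = -3 + 1/(2*k))
o(-5)*(36 - 31) = (-3 + (½)/(-5))*(36 - 31) = (-3 + (½)*(-⅕))*5 = (-3 - ⅒)*5 = -31/10*5 = -31/2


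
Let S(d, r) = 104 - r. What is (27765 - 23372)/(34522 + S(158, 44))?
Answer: 4393/34582 ≈ 0.12703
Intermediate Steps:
(27765 - 23372)/(34522 + S(158, 44)) = (27765 - 23372)/(34522 + (104 - 1*44)) = 4393/(34522 + (104 - 44)) = 4393/(34522 + 60) = 4393/34582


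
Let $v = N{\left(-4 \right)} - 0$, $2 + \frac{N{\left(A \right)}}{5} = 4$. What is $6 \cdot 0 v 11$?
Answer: $0$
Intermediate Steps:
$N{\left(A \right)} = 10$ ($N{\left(A \right)} = -10 + 5 \cdot 4 = -10 + 20 = 10$)
$v = 10$ ($v = 10 - 0 = 10 + 0 = 10$)
$6 \cdot 0 v 11 = 6 \cdot 0 \cdot 10 \cdot 11 = 0 \cdot 10 \cdot 11 = 0 \cdot 11 = 0$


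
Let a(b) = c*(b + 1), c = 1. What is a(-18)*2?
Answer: -34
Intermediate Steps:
a(b) = 1 + b (a(b) = 1*(b + 1) = 1*(1 + b) = 1 + b)
a(-18)*2 = (1 - 18)*2 = -17*2 = -34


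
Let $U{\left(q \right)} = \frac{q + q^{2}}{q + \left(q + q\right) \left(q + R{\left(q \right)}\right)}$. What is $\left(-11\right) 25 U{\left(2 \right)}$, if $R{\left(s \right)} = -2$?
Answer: $-825$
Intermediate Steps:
$U{\left(q \right)} = \frac{q + q^{2}}{q + 2 q \left(-2 + q\right)}$ ($U{\left(q \right)} = \frac{q + q^{2}}{q + \left(q + q\right) \left(q - 2\right)} = \frac{q + q^{2}}{q + 2 q \left(-2 + q\right)}$)
$\left(-11\right) 25 U{\left(2 \right)} = \left(-11\right) 25 \frac{1 + 2}{-3 + 2 \cdot 2} = - 275 \frac{1}{-3 + 4} \cdot 3 = - 275 \cdot 1^{-1} \cdot 3 = - 275 \cdot 1 \cdot 3 = \left(-275\right) 3 = -825$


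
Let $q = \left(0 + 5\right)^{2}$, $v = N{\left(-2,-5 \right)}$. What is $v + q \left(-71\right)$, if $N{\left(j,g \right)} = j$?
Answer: $-1777$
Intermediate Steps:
$v = -2$
$q = 25$ ($q = 5^{2} = 25$)
$v + q \left(-71\right) = -2 + 25 \left(-71\right) = -2 - 1775 = -1777$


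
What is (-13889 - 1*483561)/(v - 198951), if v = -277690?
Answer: 497450/476641 ≈ 1.0437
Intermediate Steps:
(-13889 - 1*483561)/(v - 198951) = (-13889 - 1*483561)/(-277690 - 198951) = (-13889 - 483561)/(-476641) = -497450*(-1/476641) = 497450/476641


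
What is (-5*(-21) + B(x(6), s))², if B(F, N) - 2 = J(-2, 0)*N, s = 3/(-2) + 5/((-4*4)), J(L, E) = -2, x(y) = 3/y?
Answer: 783225/64 ≈ 12238.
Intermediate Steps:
s = -29/16 (s = 3*(-½) + 5/(-16) = -3/2 + 5*(-1/16) = -3/2 - 5/16 = -29/16 ≈ -1.8125)
B(F, N) = 2 - 2*N
(-5*(-21) + B(x(6), s))² = (-5*(-21) + (2 - 2*(-29/16)))² = (105 + (2 + 29/8))² = (105 + 45/8)² = (885/8)² = 783225/64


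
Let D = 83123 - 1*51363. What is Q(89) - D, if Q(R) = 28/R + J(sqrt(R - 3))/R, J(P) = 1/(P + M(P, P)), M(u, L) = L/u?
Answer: -240262021/7565 + sqrt(86)/7565 ≈ -31760.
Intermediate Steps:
J(P) = 1/(1 + P) (J(P) = 1/(P + P/P) = 1/(P + 1) = 1/(1 + P))
Q(R) = 28/R + 1/(R*(1 + sqrt(-3 + R))) (Q(R) = 28/R + 1/((1 + sqrt(R - 3))*R) = 28/R + 1/((1 + sqrt(-3 + R))*R) = 28/R + 1/(R*(1 + sqrt(-3 + R))))
D = 31760 (D = 83123 - 51363 = 31760)
Q(89) - D = (29 + 28*sqrt(-3 + 89))/(89*(1 + sqrt(-3 + 89))) - 1*31760 = (29 + 28*sqrt(86))/(89*(1 + sqrt(86))) - 31760 = -31760 + (29 + 28*sqrt(86))/(89*(1 + sqrt(86)))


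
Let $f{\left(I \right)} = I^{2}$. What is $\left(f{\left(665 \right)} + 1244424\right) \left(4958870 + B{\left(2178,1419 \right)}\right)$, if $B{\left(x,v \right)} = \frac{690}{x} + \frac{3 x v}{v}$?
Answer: $\frac{3040086603868783}{363} \approx 8.3749 \cdot 10^{12}$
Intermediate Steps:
$B{\left(x,v \right)} = 3 x + \frac{690}{x}$ ($B{\left(x,v \right)} = \frac{690}{x} + \frac{3 v x}{v} = \frac{690}{x} + 3 x = 3 x + \frac{690}{x}$)
$\left(f{\left(665 \right)} + 1244424\right) \left(4958870 + B{\left(2178,1419 \right)}\right) = \left(665^{2} + 1244424\right) \left(4958870 + \left(3 \cdot 2178 + \frac{690}{2178}\right)\right) = \left(442225 + 1244424\right) \left(4958870 + \left(6534 + 690 \cdot \frac{1}{2178}\right)\right) = 1686649 \left(4958870 + \left(6534 + \frac{115}{363}\right)\right) = 1686649 \left(4958870 + \frac{2371957}{363}\right) = 1686649 \cdot \frac{1802441767}{363} = \frac{3040086603868783}{363}$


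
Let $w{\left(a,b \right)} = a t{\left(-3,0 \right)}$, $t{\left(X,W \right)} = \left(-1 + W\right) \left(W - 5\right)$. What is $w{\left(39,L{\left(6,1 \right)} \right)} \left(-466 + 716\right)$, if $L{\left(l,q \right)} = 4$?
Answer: $48750$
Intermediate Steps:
$t{\left(X,W \right)} = \left(-1 + W\right) \left(-5 + W\right)$ ($t{\left(X,W \right)} = \left(-1 + W\right) \left(W - 5\right) = \left(-1 + W\right) \left(-5 + W\right)$)
$w{\left(a,b \right)} = 5 a$ ($w{\left(a,b \right)} = a \left(5 + 0^{2} - 0\right) = a \left(5 + 0 + 0\right) = a 5 = 5 a$)
$w{\left(39,L{\left(6,1 \right)} \right)} \left(-466 + 716\right) = 5 \cdot 39 \left(-466 + 716\right) = 195 \cdot 250 = 48750$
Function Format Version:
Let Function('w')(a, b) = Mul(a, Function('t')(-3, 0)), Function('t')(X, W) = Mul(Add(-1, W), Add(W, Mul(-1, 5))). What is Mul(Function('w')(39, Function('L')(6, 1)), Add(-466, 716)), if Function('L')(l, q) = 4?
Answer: 48750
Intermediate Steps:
Function('t')(X, W) = Mul(Add(-1, W), Add(-5, W)) (Function('t')(X, W) = Mul(Add(-1, W), Add(W, -5)) = Mul(Add(-1, W), Add(-5, W)))
Function('w')(a, b) = Mul(5, a) (Function('w')(a, b) = Mul(a, Add(5, Pow(0, 2), Mul(-6, 0))) = Mul(a, Add(5, 0, 0)) = Mul(a, 5) = Mul(5, a))
Mul(Function('w')(39, Function('L')(6, 1)), Add(-466, 716)) = Mul(Mul(5, 39), Add(-466, 716)) = Mul(195, 250) = 48750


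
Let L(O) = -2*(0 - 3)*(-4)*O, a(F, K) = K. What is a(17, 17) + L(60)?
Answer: -1423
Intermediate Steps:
L(O) = -24*O (L(O) = -2*(-3*(-4))*O = -24*O)
a(17, 17) + L(60) = 17 - 24*60 = 17 - 1440 = -1423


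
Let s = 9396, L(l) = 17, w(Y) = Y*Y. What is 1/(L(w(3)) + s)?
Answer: 1/9413 ≈ 0.00010624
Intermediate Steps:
w(Y) = Y²
1/(L(w(3)) + s) = 1/(17 + 9396) = 1/9413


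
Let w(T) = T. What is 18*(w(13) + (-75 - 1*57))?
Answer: -2142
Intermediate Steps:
18*(w(13) + (-75 - 1*57)) = 18*(13 + (-75 - 1*57)) = 18*(13 + (-75 - 57)) = 18*(13 - 132) = 18*(-119) = -2142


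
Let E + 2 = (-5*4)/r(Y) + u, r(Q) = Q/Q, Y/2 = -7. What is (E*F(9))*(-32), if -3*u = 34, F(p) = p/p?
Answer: 3200/3 ≈ 1066.7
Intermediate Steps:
Y = -14 (Y = 2*(-7) = -14)
r(Q) = 1
F(p) = 1
u = -34/3 (u = -⅓*34 = -34/3 ≈ -11.333)
E = -100/3 (E = -2 + (-5*4/1 - 34/3) = -2 + (-20*1 - 34/3) = -2 + (-20 - 34/3) = -2 - 94/3 = -100/3 ≈ -33.333)
(E*F(9))*(-32) = -100/3*1*(-32) = -100/3*(-32) = 3200/3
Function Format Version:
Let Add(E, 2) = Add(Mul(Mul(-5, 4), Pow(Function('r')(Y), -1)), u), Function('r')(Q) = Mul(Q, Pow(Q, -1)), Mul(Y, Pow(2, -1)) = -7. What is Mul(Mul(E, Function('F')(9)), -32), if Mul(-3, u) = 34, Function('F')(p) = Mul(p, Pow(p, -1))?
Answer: Rational(3200, 3) ≈ 1066.7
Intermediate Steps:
Y = -14 (Y = Mul(2, -7) = -14)
Function('r')(Q) = 1
Function('F')(p) = 1
u = Rational(-34, 3) (u = Mul(Rational(-1, 3), 34) = Rational(-34, 3) ≈ -11.333)
E = Rational(-100, 3) (E = Add(-2, Add(Mul(Mul(-5, 4), Pow(1, -1)), Rational(-34, 3))) = Add(-2, Add(Mul(-20, 1), Rational(-34, 3))) = Add(-2, Add(-20, Rational(-34, 3))) = Add(-2, Rational(-94, 3)) = Rational(-100, 3) ≈ -33.333)
Mul(Mul(E, Function('F')(9)), -32) = Mul(Mul(Rational(-100, 3), 1), -32) = Mul(Rational(-100, 3), -32) = Rational(3200, 3)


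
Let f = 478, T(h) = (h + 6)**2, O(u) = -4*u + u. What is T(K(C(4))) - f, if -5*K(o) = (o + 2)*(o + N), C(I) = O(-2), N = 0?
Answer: -11626/25 ≈ -465.04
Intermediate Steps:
O(u) = -3*u
C(I) = 6 (C(I) = -3*(-2) = 6)
K(o) = -o*(2 + o)/5 (K(o) = -(o + 2)*(o + 0)/5 = -(2 + o)*o/5 = -o*(2 + o)/5)
T(h) = (6 + h)**2
T(K(C(4))) - f = (6 + (1/5)*6*(-2 - 1*6))**2 - 1*478 = (6 + (1/5)*6*(-2 - 6))**2 - 478 = (6 + (1/5)*6*(-8))**2 - 478 = (6 - 48/5)**2 - 478 = (-18/5)**2 - 478 = 324/25 - 478 = -11626/25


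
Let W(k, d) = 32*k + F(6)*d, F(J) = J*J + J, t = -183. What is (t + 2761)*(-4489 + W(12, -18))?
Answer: -12531658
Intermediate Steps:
F(J) = J + J**2 (F(J) = J**2 + J = J + J**2)
W(k, d) = 32*k + 42*d (W(k, d) = 32*k + (6*(1 + 6))*d = 32*k + (6*7)*d = 32*k + 42*d)
(t + 2761)*(-4489 + W(12, -18)) = (-183 + 2761)*(-4489 + (32*12 + 42*(-18))) = 2578*(-4489 + (384 - 756)) = 2578*(-4489 - 372) = 2578*(-4861) = -12531658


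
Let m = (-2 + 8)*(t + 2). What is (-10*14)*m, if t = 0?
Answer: -1680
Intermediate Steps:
m = 12 (m = (-2 + 8)*(0 + 2) = 6*2 = 12)
(-10*14)*m = -10*14*12 = -140*12 = -1680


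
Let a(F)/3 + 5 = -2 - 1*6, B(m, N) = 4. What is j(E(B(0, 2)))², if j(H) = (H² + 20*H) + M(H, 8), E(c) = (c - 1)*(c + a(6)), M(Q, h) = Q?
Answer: 77792400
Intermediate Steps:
a(F) = -39 (a(F) = -15 + 3*(-2 - 1*6) = -15 + 3*(-2 - 6) = -15 + 3*(-8) = -15 - 24 = -39)
E(c) = (-1 + c)*(-39 + c) (E(c) = (c - 1)*(c - 39) = (-1 + c)*(-39 + c))
j(H) = H² + 21*H (j(H) = (H² + 20*H) + H = H² + 21*H)
j(E(B(0, 2)))² = ((39 + 4² - 40*4)*(21 + (39 + 4² - 40*4)))² = ((39 + 16 - 160)*(21 + (39 + 16 - 160)))² = (-105*(21 - 105))² = (-105*(-84))² = 8820² = 77792400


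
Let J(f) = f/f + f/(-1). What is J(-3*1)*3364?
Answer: 13456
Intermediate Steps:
J(f) = 1 - f (J(f) = 1 + f*(-1) = 1 - f)
J(-3*1)*3364 = (1 - (-3))*3364 = (1 - 1*(-3))*3364 = (1 + 3)*3364 = 4*3364 = 13456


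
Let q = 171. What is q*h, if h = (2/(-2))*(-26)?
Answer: 4446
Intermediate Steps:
h = 26 (h = (2*(-½))*(-26) = -1*(-26) = 26)
q*h = 171*26 = 4446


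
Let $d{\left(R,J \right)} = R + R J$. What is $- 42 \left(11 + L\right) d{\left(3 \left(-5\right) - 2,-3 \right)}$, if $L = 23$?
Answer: $-48552$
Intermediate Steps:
$d{\left(R,J \right)} = R + J R$
$- 42 \left(11 + L\right) d{\left(3 \left(-5\right) - 2,-3 \right)} = - 42 \left(11 + 23\right) \left(3 \left(-5\right) - 2\right) \left(1 - 3\right) = \left(-42\right) 34 \left(-15 - 2\right) \left(-2\right) = - 1428 \left(\left(-17\right) \left(-2\right)\right) = \left(-1428\right) 34 = -48552$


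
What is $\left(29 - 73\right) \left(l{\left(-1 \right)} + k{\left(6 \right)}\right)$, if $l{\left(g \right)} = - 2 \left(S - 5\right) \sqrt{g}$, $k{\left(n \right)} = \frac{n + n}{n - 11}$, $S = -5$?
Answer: $\frac{528}{5} - 880 i \approx 105.6 - 880.0 i$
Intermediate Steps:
$k{\left(n \right)} = \frac{2 n}{-11 + n}$
$l{\left(g \right)} = 20 \sqrt{g}$ ($l{\left(g \right)} = - 2 \left(-5 - 5\right) \sqrt{g} = \left(-2\right) \left(-10\right) \sqrt{g} = 20 \sqrt{g}$)
$\left(29 - 73\right) \left(l{\left(-1 \right)} + k{\left(6 \right)}\right) = \left(29 - 73\right) \left(20 \sqrt{-1} + 2 \cdot 6 \frac{1}{-11 + 6}\right) = \left(29 - 73\right) \left(20 i + 2 \cdot 6 \frac{1}{-5}\right) = - 44 \left(20 i + 2 \cdot 6 \left(- \frac{1}{5}\right)\right) = - 44 \left(20 i - \frac{12}{5}\right) = - 44 \left(- \frac{12}{5} + 20 i\right) = \frac{528}{5} - 880 i$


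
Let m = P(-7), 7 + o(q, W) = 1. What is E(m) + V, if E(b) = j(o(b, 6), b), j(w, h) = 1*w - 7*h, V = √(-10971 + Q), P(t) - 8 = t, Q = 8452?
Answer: -13 + I*√2519 ≈ -13.0 + 50.19*I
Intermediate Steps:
P(t) = 8 + t
o(q, W) = -6 (o(q, W) = -7 + 1 = -6)
V = I*√2519 (V = √(-10971 + 8452) = √(-2519) = I*√2519 ≈ 50.19*I)
m = 1 (m = 8 - 7 = 1)
j(w, h) = w - 7*h
E(b) = -6 - 7*b
E(m) + V = (-6 - 7*1) + I*√2519 = (-6 - 7) + I*√2519 = -13 + I*√2519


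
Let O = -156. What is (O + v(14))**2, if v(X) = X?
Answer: 20164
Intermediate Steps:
(O + v(14))**2 = (-156 + 14)**2 = (-142)**2 = 20164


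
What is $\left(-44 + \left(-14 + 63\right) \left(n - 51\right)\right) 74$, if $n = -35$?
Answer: $-315092$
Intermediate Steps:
$\left(-44 + \left(-14 + 63\right) \left(n - 51\right)\right) 74 = \left(-44 + \left(-14 + 63\right) \left(-35 - 51\right)\right) 74 = \left(-44 + 49 \left(-86\right)\right) 74 = \left(-44 - 4214\right) 74 = \left(-4258\right) 74 = -315092$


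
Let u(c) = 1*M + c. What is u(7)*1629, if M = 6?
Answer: 21177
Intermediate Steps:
u(c) = 6 + c (u(c) = 1*6 + c = 6 + c)
u(7)*1629 = (6 + 7)*1629 = 13*1629 = 21177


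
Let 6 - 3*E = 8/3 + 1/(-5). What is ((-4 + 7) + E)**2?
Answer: 35344/2025 ≈ 17.454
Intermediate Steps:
E = 53/45 (E = 2 - (8/3 + 1/(-5))/3 = 2 - (8*(1/3) + 1*(-1/5))/3 = 2 - (8/3 - 1/5)/3 = 2 - 1/3*37/15 = 2 - 37/45 = 53/45 ≈ 1.1778)
((-4 + 7) + E)**2 = ((-4 + 7) + 53/45)**2 = (3 + 53/45)**2 = (188/45)**2 = 35344/2025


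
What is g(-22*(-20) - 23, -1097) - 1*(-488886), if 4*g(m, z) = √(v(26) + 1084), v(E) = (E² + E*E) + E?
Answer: 488886 + √2462/4 ≈ 4.8890e+5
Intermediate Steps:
v(E) = E + 2*E² (v(E) = (E² + E²) + E = 2*E² + E = E + 2*E²)
g(m, z) = √2462/4 (g(m, z) = √(26*(1 + 2*26) + 1084)/4 = √(26*(1 + 52) + 1084)/4 = √(26*53 + 1084)/4 = √(1378 + 1084)/4 = √2462/4)
g(-22*(-20) - 23, -1097) - 1*(-488886) = √2462/4 - 1*(-488886) = √2462/4 + 488886 = 488886 + √2462/4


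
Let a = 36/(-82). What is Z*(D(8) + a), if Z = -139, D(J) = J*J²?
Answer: -2915386/41 ≈ -71107.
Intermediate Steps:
D(J) = J³
a = -18/41 (a = 36*(-1/82) = -18/41 ≈ -0.43902)
Z*(D(8) + a) = -139*(8³ - 18/41) = -139*(512 - 18/41) = -139*20974/41 = -2915386/41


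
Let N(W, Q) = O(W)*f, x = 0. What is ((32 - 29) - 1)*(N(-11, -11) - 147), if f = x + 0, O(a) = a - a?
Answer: -294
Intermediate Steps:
O(a) = 0
f = 0 (f = 0 + 0 = 0)
N(W, Q) = 0 (N(W, Q) = 0*0 = 0)
((32 - 29) - 1)*(N(-11, -11) - 147) = ((32 - 29) - 1)*(0 - 147) = (3 - 1)*(-147) = 2*(-147) = -294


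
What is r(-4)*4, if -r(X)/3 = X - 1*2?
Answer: 72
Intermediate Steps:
r(X) = 6 - 3*X (r(X) = -3*(X - 1*2) = -3*(X - 2) = -3*(-2 + X) = 6 - 3*X)
r(-4)*4 = (6 - 3*(-4))*4 = (6 + 12)*4 = 18*4 = 72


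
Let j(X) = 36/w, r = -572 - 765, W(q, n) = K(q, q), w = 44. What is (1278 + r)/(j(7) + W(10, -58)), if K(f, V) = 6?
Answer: -649/75 ≈ -8.6533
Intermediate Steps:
W(q, n) = 6
r = -1337
j(X) = 9/11 (j(X) = 36/44 = 36*(1/44) = 9/11)
(1278 + r)/(j(7) + W(10, -58)) = (1278 - 1337)/(9/11 + 6) = -59/75/11 = -59*11/75 = -649/75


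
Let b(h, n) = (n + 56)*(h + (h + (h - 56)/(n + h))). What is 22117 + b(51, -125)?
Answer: 1115501/74 ≈ 15074.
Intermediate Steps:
b(h, n) = (56 + n)*(2*h + (-56 + h)/(h + n)) (b(h, n) = (56 + n)*(h + (h + (-56 + h)/(h + n))) = (56 + n)*(2*h + (-56 + h)/(h + n)))
22117 + b(51, -125) = 22117 + (-3136 - 56*(-125) + 56*51 + 112*51² + 2*51*(-125)² + 2*(-125)*51² + 113*51*(-125))/(51 - 125) = 22117 + (-3136 + 7000 + 2856 + 112*2601 + 2*51*15625 + 2*(-125)*2601 - 720375)/(-74) = 22117 - (-3136 + 7000 + 2856 + 291312 + 1593750 - 650250 - 720375)/74 = 22117 - 1/74*521157 = 22117 - 521157/74 = 1115501/74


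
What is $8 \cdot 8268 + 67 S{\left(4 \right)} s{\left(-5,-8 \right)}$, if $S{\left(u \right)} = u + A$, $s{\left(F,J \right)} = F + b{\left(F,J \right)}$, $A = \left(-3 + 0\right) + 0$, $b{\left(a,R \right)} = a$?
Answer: $65474$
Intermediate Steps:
$A = -3$ ($A = -3 + 0 = -3$)
$s{\left(F,J \right)} = 2 F$ ($s{\left(F,J \right)} = F + F = 2 F$)
$S{\left(u \right)} = -3 + u$ ($S{\left(u \right)} = u - 3 = -3 + u$)
$8 \cdot 8268 + 67 S{\left(4 \right)} s{\left(-5,-8 \right)} = 8 \cdot 8268 + 67 \left(-3 + 4\right) 2 \left(-5\right) = 66144 + 67 \cdot 1 \left(-10\right) = 66144 + 67 \left(-10\right) = 66144 - 670 = 65474$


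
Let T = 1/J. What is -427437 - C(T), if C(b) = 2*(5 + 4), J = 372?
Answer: -427455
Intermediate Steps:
T = 1/372 ≈ 0.0026882
C(b) = 18 (C(b) = 2*9 = 18)
-427437 - C(T) = -427437 - 1*18 = -427437 - 18 = -427455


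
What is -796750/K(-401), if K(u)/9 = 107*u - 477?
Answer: 398375/195228 ≈ 2.0406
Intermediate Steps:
K(u) = -4293 + 963*u (K(u) = 9*(107*u - 477) = 9*(-477 + 107*u) = -4293 + 963*u)
-796750/K(-401) = -796750/(-4293 + 963*(-401)) = -796750/(-4293 - 386163) = -796750/(-390456) = -796750*(-1/390456) = 398375/195228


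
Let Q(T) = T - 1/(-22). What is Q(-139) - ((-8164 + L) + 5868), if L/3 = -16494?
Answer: 1136059/22 ≈ 51639.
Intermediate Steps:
L = -49482 (L = 3*(-16494) = -49482)
Q(T) = 1/22 + T (Q(T) = T - 1*(-1/22) = T + 1/22 = 1/22 + T)
Q(-139) - ((-8164 + L) + 5868) = (1/22 - 139) - ((-8164 - 49482) + 5868) = -3057/22 - (-57646 + 5868) = -3057/22 - 1*(-51778) = -3057/22 + 51778 = 1136059/22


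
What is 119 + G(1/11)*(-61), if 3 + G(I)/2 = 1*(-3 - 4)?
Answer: 1339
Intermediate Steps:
G(I) = -20 (G(I) = -6 + 2*(1*(-3 - 4)) = -6 + 2*(1*(-7)) = -6 + 2*(-7) = -6 - 14 = -20)
119 + G(1/11)*(-61) = 119 - 20*(-61) = 119 + 1220 = 1339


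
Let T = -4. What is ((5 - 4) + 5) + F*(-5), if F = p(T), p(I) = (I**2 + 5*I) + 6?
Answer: -4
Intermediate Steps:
p(I) = 6 + I**2 + 5*I
F = 2 (F = 6 + (-4)**2 + 5*(-4) = 6 + 16 - 20 = 2)
((5 - 4) + 5) + F*(-5) = ((5 - 4) + 5) + 2*(-5) = (1 + 5) - 10 = 6 - 10 = -4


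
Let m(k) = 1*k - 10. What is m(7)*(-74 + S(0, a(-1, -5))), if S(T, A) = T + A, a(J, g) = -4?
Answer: 234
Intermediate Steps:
m(k) = -10 + k (m(k) = k - 10 = -10 + k)
S(T, A) = A + T
m(7)*(-74 + S(0, a(-1, -5))) = (-10 + 7)*(-74 + (-4 + 0)) = -3*(-74 - 4) = -3*(-78) = 234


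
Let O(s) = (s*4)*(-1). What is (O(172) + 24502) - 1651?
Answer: 22163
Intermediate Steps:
O(s) = -4*s (O(s) = (4*s)*(-1) = -4*s)
(O(172) + 24502) - 1651 = (-4*172 + 24502) - 1651 = (-688 + 24502) - 1651 = 23814 - 1651 = 22163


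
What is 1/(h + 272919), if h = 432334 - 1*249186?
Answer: 1/456067 ≈ 2.1927e-6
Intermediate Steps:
h = 183148 (h = 432334 - 249186 = 183148)
1/(h + 272919) = 1/(183148 + 272919) = 1/456067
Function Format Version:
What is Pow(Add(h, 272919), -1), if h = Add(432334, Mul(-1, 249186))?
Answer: Rational(1, 456067) ≈ 2.1927e-6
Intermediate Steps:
h = 183148 (h = Add(432334, -249186) = 183148)
Pow(Add(h, 272919), -1) = Pow(Add(183148, 272919), -1) = Pow(456067, -1) = Rational(1, 456067)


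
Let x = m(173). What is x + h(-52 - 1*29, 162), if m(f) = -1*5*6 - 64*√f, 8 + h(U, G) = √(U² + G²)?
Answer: -38 - 64*√173 + 81*√5 ≈ -698.67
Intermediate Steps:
h(U, G) = -8 + √(G² + U²) (h(U, G) = -8 + √(U² + G²) = -8 + √(G² + U²))
m(f) = -30 - 64*√f (m(f) = -5*6 - 64*√f = -30 - 64*√f)
x = -30 - 64*√173 ≈ -871.79
x + h(-52 - 1*29, 162) = (-30 - 64*√173) + (-8 + √(162² + (-52 - 1*29)²)) = (-30 - 64*√173) + (-8 + √(26244 + (-52 - 29)²)) = (-30 - 64*√173) + (-8 + √(26244 + (-81)²)) = (-30 - 64*√173) + (-8 + √(26244 + 6561)) = (-30 - 64*√173) + (-8 + √32805) = (-30 - 64*√173) + (-8 + 81*√5) = -38 - 64*√173 + 81*√5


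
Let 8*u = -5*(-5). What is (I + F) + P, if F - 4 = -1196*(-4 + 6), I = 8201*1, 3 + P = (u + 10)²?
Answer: 382865/64 ≈ 5982.3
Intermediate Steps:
u = 25/8 (u = (-5*(-5))/8 = (⅛)*25 = 25/8 ≈ 3.1250)
P = 10833/64 (P = -3 + (25/8 + 10)² = -3 + (105/8)² = -3 + 11025/64 = 10833/64 ≈ 169.27)
I = 8201
F = -2388 (F = 4 - 1196*(-4 + 6) = 4 - 1196*2 = 4 - 2392 = -2388)
(I + F) + P = (8201 - 2388) + 10833/64 = 5813 + 10833/64 = 382865/64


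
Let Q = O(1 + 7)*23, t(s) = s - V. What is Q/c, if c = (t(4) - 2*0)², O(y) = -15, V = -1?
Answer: -69/5 ≈ -13.800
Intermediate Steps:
t(s) = 1 + s (t(s) = s - 1*(-1) = s + 1 = 1 + s)
Q = -345 (Q = -15*23 = -345)
c = 25 (c = ((1 + 4) - 2*0)² = (5 + 0)² = 5² = 25)
Q/c = -345/25 = -345*1/25 = -69/5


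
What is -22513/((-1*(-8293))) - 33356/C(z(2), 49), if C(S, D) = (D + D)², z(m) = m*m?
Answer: -123209040/19911493 ≈ -6.1878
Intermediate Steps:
z(m) = m²
C(S, D) = 4*D² (C(S, D) = (2*D)² = 4*D²)
-22513/((-1*(-8293))) - 33356/C(z(2), 49) = -22513/((-1*(-8293))) - 33356/(4*49²) = -22513/8293 - 33356/(4*2401) = -22513*1/8293 - 33356/9604 = -22513/8293 - 33356*1/9604 = -22513/8293 - 8339/2401 = -123209040/19911493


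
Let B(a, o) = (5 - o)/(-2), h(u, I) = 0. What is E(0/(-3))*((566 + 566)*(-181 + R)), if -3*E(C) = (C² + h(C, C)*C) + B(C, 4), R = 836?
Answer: 370730/3 ≈ 1.2358e+5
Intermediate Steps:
B(a, o) = -5/2 + o/2 (B(a, o) = (5 - o)*(-½) = -5/2 + o/2)
E(C) = ⅙ - C²/3 (E(C) = -((C² + 0*C) + (-5/2 + (½)*4))/3 = -((C² + 0) + (-5/2 + 2))/3 = -(C² - ½)/3 = -(-½ + C²)/3 = ⅙ - C²/3)
E(0/(-3))*((566 + 566)*(-181 + R)) = (⅙ - (0/(-3))²/3)*((566 + 566)*(-181 + 836)) = (⅙ - (0*(-⅓))²/3)*(1132*655) = (⅙ - ⅓*0²)*741460 = (⅙ - ⅓*0)*741460 = (⅙ + 0)*741460 = (⅙)*741460 = 370730/3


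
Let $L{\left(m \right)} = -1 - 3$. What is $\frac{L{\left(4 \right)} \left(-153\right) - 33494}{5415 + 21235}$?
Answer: $- \frac{401}{325} \approx -1.2338$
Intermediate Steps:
$L{\left(m \right)} = -4$
$\frac{L{\left(4 \right)} \left(-153\right) - 33494}{5415 + 21235} = \frac{\left(-4\right) \left(-153\right) - 33494}{5415 + 21235} = \frac{612 - 33494}{26650} = \left(-32882\right) \frac{1}{26650} = - \frac{401}{325}$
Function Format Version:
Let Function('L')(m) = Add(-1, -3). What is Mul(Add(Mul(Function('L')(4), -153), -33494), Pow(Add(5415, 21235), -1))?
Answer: Rational(-401, 325) ≈ -1.2338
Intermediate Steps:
Function('L')(m) = -4
Mul(Add(Mul(Function('L')(4), -153), -33494), Pow(Add(5415, 21235), -1)) = Mul(Add(Mul(-4, -153), -33494), Pow(Add(5415, 21235), -1)) = Mul(Add(612, -33494), Pow(26650, -1)) = Mul(-32882, Rational(1, 26650)) = Rational(-401, 325)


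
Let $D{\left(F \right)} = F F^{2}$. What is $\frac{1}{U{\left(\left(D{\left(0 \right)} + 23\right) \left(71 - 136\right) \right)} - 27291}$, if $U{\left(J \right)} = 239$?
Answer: $- \frac{1}{27052} \approx -3.6966 \cdot 10^{-5}$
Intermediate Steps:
$D{\left(F \right)} = F^{3}$
$\frac{1}{U{\left(\left(D{\left(0 \right)} + 23\right) \left(71 - 136\right) \right)} - 27291} = \frac{1}{239 - 27291} = \frac{1}{-27052} = - \frac{1}{27052}$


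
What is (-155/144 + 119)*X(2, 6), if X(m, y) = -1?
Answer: -16981/144 ≈ -117.92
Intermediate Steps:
(-155/144 + 119)*X(2, 6) = (-155/144 + 119)*(-1) = (16981/144)*(-1) = -16981/144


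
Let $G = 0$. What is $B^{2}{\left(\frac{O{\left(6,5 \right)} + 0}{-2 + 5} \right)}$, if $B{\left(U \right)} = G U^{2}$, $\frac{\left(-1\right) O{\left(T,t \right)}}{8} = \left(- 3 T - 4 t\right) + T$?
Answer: $0$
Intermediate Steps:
$O{\left(T,t \right)} = 16 T + 32 t$ ($O{\left(T,t \right)} = - 8 \left(\left(- 3 T - 4 t\right) + T\right) = - 8 \left(\left(- 4 t - 3 T\right) + T\right) = - 8 \left(- 4 t - 2 T\right) = 16 T + 32 t$)
$B{\left(U \right)} = 0$ ($B{\left(U \right)} = 0 U^{2} = 0$)
$B^{2}{\left(\frac{O{\left(6,5 \right)} + 0}{-2 + 5} \right)} = 0^{2} = 0$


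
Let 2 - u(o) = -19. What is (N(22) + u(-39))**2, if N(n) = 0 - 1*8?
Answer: 169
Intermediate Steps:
N(n) = -8 (N(n) = 0 - 8 = -8)
u(o) = 21 (u(o) = 2 - 1*(-19) = 2 + 19 = 21)
(N(22) + u(-39))**2 = (-8 + 21)**2 = 13**2 = 169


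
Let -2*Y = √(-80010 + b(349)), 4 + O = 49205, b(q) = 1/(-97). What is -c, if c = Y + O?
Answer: -49201 + I*√752814187/194 ≈ -49201.0 + 141.43*I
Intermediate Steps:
b(q) = -1/97
O = 49201 (O = -4 + 49205 = 49201)
Y = -I*√752814187/194 (Y = -√(-80010 - 1/97)/2 = -I*√752814187/194 ≈ -141.43*I)
c = 49201 - I*√752814187/194 (c = -I*√752814187/194 + 49201 = 49201 - I*√752814187/194 ≈ 49201.0 - 141.43*I)
-c = -(49201 - I*√752814187/194) = -49201 + I*√752814187/194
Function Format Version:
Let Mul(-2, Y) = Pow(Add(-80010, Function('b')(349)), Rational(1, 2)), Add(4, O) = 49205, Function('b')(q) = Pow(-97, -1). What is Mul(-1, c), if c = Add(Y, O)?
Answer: Add(-49201, Mul(Rational(1, 194), I, Pow(752814187, Rational(1, 2)))) ≈ Add(-49201., Mul(141.43, I))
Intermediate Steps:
Function('b')(q) = Rational(-1, 97)
O = 49201 (O = Add(-4, 49205) = 49201)
Y = Mul(Rational(-1, 194), I, Pow(752814187, Rational(1, 2))) (Y = Mul(Rational(-1, 2), Pow(Add(-80010, Rational(-1, 97)), Rational(1, 2))) = Mul(Rational(-1, 2), Pow(Rational(-7760971, 97), Rational(1, 2))) = Mul(Rational(-1, 2), Mul(Rational(1, 97), I, Pow(752814187, Rational(1, 2)))) = Mul(Rational(-1, 194), I, Pow(752814187, Rational(1, 2))) ≈ Mul(-141.43, I))
c = Add(49201, Mul(Rational(-1, 194), I, Pow(752814187, Rational(1, 2)))) (c = Add(Mul(Rational(-1, 194), I, Pow(752814187, Rational(1, 2))), 49201) = Add(49201, Mul(Rational(-1, 194), I, Pow(752814187, Rational(1, 2)))) ≈ Add(49201., Mul(-141.43, I)))
Mul(-1, c) = Mul(-1, Add(49201, Mul(Rational(-1, 194), I, Pow(752814187, Rational(1, 2))))) = Add(-49201, Mul(Rational(1, 194), I, Pow(752814187, Rational(1, 2))))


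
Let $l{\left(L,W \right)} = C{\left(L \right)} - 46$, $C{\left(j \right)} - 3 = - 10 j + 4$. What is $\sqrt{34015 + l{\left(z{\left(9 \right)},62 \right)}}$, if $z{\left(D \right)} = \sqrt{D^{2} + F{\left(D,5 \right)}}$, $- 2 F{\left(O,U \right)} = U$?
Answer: $\sqrt{33976 - 5 \sqrt{314}} \approx 184.09$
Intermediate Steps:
$F{\left(O,U \right)} = - \frac{U}{2}$
$C{\left(j \right)} = 7 - 10 j$ ($C{\left(j \right)} = 3 - \left(-4 + 10 j\right) = 7 - 10 j$)
$z{\left(D \right)} = \sqrt{- \frac{5}{2} + D^{2}}$ ($z{\left(D \right)} = \sqrt{D^{2} - \frac{5}{2}} = \sqrt{- \frac{5}{2} + D^{2}}$)
$l{\left(L,W \right)} = -39 - 10 L$ ($l{\left(L,W \right)} = \left(7 - 10 L\right) - 46 = -39 - 10 L$)
$\sqrt{34015 + l{\left(z{\left(9 \right)},62 \right)}} = \sqrt{34015 - \left(39 + 10 \frac{\sqrt{-10 + 4 \cdot 9^{2}}}{2}\right)} = \sqrt{34015 - \left(39 + 10 \frac{\sqrt{-10 + 4 \cdot 81}}{2}\right)} = \sqrt{34015 - \left(39 + 10 \frac{\sqrt{-10 + 324}}{2}\right)} = \sqrt{34015 - \left(39 + 10 \frac{\sqrt{314}}{2}\right)} = \sqrt{34015 - \left(39 + 5 \sqrt{314}\right)} = \sqrt{33976 - 5 \sqrt{314}}$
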